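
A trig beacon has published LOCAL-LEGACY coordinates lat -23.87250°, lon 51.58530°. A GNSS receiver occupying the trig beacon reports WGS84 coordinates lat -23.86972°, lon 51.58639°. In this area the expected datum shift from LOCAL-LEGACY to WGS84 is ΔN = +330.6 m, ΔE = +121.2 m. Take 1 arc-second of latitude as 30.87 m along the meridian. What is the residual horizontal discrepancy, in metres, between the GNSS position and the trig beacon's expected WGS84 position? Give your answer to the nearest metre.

Observed coordinate differences: Δφ = +0.00278°, Δλ = +0.00109°.
Converting to metres (1° lat = 111132 m, cos φ = 0.914448): observed ΔN = 308.9 m, observed ΔE = 110.8 m.
Subtracting the expected shift leaves a residual of 308.9 − (330.6) = -21.7 m north and 110.8 − (121.2) = -10.4 m east.
Residual distance = √((-21.7)² + (-10.4)²) = 24.0 m.

24 m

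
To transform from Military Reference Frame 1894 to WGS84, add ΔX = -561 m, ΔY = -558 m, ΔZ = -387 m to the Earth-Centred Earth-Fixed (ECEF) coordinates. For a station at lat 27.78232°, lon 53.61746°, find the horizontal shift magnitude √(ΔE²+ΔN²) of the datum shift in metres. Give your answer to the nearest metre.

123 m

At φ = 27.78232°, λ = 53.61746°: sin φ = 0.466114, cos φ = 0.884725, sin λ = 0.805075, cos λ = 0.593174.
ΔE = −sin λ·ΔX + cos λ·ΔY = −(0.805075)·(-561) + (0.593174)·(-558) = 120.66 m.
ΔN = −sin φ cos λ·ΔX − sin φ sin λ·ΔY + cos φ·ΔZ = −(0.466114)(0.593174)(-561) − (0.466114)(0.805075)(-558) + (0.884725)(-387) = 22.11 m.
Horizontal magnitude = √(ΔE² + ΔN²) = √(120.66² + 22.11²) = 122.67 m.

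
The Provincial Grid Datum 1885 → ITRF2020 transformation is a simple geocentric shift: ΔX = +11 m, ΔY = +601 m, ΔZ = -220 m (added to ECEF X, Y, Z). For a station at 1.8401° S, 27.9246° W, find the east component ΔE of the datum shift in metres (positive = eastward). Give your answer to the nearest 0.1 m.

ΔE = 536.2 m

At φ = -1.8401°, λ = -27.9246°: sin φ = -0.032110, cos φ = 0.999484, sin λ = -0.468309, cos λ = 0.883565.
ΔE = −sin λ·ΔX + cos λ·ΔY = −(-0.468309)·(11) + (0.883565)·(601) = 536.17 m.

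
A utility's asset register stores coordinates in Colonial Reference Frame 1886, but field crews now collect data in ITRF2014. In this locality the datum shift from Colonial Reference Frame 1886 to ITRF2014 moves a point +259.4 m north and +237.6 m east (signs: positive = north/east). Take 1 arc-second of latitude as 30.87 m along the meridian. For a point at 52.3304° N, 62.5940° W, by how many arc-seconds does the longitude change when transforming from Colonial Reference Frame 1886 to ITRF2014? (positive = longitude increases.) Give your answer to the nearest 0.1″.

At latitude 52.3304°, cos φ = 0.611107.
1″ of longitude at this latitude = 30.87 × cos φ = 18.8649 m, so Δλ = 237.6 / 18.8649 = 12.595″.

Δλ = 12.6″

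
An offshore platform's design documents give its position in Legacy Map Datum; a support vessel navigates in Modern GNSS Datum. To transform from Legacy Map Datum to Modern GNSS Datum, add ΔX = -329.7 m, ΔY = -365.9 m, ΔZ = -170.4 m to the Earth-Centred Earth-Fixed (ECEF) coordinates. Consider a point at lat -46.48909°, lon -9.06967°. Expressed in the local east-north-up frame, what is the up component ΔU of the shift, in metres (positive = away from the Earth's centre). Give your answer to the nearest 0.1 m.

ΔU = -60.9 m

At φ = -46.48909°, λ = -9.06967°: sin φ = -0.725243, cos φ = 0.688493, sin λ = -0.157635, cos λ = 0.987497.
ΔU = cos φ cos λ·ΔX + cos φ sin λ·ΔY + sin φ·ΔZ = (0.688493)(0.987497)(-329.7) + (0.688493)(-0.157635)(-365.9) + (-0.725243)(-170.4) = -60.87 m.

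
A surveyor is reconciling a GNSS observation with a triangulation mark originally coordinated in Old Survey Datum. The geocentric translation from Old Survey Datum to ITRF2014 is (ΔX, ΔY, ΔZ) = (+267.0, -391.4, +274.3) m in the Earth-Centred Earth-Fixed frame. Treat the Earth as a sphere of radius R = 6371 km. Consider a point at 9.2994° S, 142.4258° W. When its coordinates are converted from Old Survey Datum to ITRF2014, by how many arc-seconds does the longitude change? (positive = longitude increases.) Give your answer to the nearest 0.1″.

Δλ = 15.5″

sin φ = -0.161593, cos φ = 0.986857, sin λ = -0.609788, cos λ = -0.792564.
East component: ΔE = −sin λ·ΔX + cos λ·ΔY = −(-0.609788)(267.0) + (-0.792564)(-391.4) = 473.02 m.
1° of latitude spans πR/180 = 111195 m; at latitude φ, 1° of longitude spans that × cos φ = 109733.5 m, so Δλ = 473.02 / 109733.5 × 3600 = 15.518″.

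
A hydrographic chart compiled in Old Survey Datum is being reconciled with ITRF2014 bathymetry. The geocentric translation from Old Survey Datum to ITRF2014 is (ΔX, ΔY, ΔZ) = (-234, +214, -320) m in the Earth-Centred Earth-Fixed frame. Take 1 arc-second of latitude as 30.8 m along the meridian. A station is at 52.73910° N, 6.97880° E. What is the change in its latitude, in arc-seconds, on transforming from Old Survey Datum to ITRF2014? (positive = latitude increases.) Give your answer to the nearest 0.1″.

Δφ = -1.0″

sin φ = 0.795887, cos φ = 0.605445, sin λ = 0.121502, cos λ = 0.992591.
North component: ΔN = −sin φ cos λ·ΔX − sin φ sin λ·ΔY + cos φ·ΔZ = −(0.795887)(0.992591)(-234) − (0.795887)(0.121502)(214) + (0.605445)(-320) = -29.58 m.
1° of latitude spans 3600 × 30.80 = 110880 m, so Δφ = -29.58 / 110880 × 3600 = -0.960″.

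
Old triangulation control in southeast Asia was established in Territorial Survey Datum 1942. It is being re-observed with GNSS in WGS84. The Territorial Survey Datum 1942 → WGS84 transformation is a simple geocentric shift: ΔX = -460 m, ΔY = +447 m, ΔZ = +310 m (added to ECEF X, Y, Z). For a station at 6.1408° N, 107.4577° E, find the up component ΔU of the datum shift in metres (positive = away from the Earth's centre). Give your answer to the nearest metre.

The local up (radial) axis is (cos φ cos λ, cos φ sin λ, sin φ), giving ΔU = 137.209 + 423.964 + 33.161 = 594.33 m.

ΔU = 594 m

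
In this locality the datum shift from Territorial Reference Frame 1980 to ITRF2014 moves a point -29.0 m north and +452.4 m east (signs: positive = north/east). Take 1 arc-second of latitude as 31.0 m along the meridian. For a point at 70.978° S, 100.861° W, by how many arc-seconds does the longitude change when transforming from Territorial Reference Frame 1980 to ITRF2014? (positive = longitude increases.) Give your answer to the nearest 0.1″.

At latitude -70.978°, cos φ = 0.325931.
1″ of longitude at this latitude = 31.00 × cos φ = 10.1039 m, so Δλ = 452.4 / 10.1039 = 44.775″.

Δλ = 44.8″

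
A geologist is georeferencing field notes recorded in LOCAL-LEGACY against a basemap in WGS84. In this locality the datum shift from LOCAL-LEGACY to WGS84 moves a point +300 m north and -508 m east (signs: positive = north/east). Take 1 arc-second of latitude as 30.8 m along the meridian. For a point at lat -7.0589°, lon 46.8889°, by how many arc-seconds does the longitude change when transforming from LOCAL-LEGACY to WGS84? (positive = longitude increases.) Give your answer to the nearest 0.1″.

Δλ = -16.6″

At latitude -7.0589°, cos φ = 0.992420.
1″ of longitude at this latitude = 30.80 × cos φ = 30.5665 m, so Δλ = -508.0 / 30.5665 = -16.619″.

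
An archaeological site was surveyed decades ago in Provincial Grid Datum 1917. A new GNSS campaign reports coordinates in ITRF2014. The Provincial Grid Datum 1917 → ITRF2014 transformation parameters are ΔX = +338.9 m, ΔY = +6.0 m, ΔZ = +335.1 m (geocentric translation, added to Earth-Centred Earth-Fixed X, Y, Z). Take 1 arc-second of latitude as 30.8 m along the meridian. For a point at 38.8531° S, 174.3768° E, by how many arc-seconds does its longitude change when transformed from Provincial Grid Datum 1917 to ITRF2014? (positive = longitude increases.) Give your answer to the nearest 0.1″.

sin φ = -0.627326, cos φ = 0.778757, sin λ = 0.097986, cos λ = -0.995188.
East component: ΔE = −sin λ·ΔX + cos λ·ΔY = −(0.097986)(338.9) + (-0.995188)(6.0) = -39.18 m.
1° of latitude spans 3600 × 30.80 = 110880 m; at latitude φ, 1° of longitude spans that × cos φ = 86348.6 m, so Δλ = -39.18 / 86348.6 × 3600 = -1.633″.

Δλ = -1.6″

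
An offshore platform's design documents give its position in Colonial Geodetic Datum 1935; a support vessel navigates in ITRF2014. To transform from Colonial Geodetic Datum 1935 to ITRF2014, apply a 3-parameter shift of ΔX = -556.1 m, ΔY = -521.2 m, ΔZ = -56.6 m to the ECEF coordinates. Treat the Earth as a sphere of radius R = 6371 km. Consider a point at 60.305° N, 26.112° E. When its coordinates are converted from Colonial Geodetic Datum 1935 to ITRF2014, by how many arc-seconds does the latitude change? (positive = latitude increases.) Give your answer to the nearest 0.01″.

Δφ = 19.59″

sin φ = 0.868675, cos φ = 0.495383, sin λ = 0.440127, cos λ = 0.897935.
North component: ΔN = −sin φ cos λ·ΔX − sin φ sin λ·ΔY + cos φ·ΔZ = −(0.868675)(0.897935)(-556.1) − (0.868675)(0.440127)(-521.2) + (0.495383)(-56.6) = 605.00 m.
1° of latitude spans πR/180 = 111195 m, so Δφ = 605.00 / 111195 × 3600 = 19.587″.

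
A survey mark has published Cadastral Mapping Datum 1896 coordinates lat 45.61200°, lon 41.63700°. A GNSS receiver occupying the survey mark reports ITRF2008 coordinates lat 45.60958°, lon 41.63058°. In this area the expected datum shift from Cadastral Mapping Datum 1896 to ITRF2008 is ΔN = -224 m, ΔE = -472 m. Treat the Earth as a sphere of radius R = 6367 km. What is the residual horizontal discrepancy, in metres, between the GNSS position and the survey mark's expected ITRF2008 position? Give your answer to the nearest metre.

52 m

Observed coordinate differences: Δφ = -0.00242°, Δλ = -0.00642°.
Converting to metres (1° lat = 111125 m, cos φ = 0.699514): observed ΔN = -268.9 m, observed ΔE = -499.0 m.
Subtracting the expected shift leaves a residual of -268.9 − (-224) = -44.9 m north and -499.0 − (-472) = -27.0 m east.
Residual distance = √((-44.9)² + (-27.0)²) = 52.4 m.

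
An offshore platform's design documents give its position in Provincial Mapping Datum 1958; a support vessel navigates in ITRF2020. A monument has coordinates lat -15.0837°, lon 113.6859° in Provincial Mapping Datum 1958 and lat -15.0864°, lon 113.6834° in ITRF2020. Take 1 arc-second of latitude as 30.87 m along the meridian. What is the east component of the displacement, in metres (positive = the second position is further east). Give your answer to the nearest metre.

Δφ = -15.0864° − -15.0837° = -0.0027°; Δλ = 113.6834° − 113.6859° = -0.0025°.
1° of latitude = 3600 × 30.87 = 111132 m.
ΔN = Δφ × 111132 = -300.1 m; ΔE = Δλ × 111132 × cos(-15.0837°) = -0.0025 × 111132 × 0.965547 = -268.3 m.

ΔE = -268 m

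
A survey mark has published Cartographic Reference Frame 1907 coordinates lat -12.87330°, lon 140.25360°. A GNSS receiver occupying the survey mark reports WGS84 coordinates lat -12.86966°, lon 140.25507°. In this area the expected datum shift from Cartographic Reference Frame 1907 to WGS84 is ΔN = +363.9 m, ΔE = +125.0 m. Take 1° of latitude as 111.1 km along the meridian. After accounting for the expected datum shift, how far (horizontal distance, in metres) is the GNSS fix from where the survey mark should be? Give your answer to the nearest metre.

53 m

Observed coordinate differences: Δφ = +0.00364°, Δλ = +0.00147°.
Converting to metres (1° lat = 111100 m, cos φ = 0.974865): observed ΔN = 404.4 m, observed ΔE = 159.2 m.
Subtracting the expected shift leaves a residual of 404.4 − (363.9) = 40.5 m north and 159.2 − (125.0) = 34.2 m east.
Residual distance = √(40.5² + 34.2²) = 53.0 m.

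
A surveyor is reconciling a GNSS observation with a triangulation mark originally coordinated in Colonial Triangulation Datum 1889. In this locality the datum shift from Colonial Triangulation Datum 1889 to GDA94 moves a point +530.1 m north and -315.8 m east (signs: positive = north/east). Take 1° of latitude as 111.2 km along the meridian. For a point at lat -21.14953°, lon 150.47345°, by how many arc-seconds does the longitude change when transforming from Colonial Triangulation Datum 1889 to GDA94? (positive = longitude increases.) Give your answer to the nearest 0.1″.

At latitude -21.14953°, cos φ = 0.932642.
1° of longitude at this latitude = 111.2 × cos φ = 103.71 km, so Δλ = -315.8 / 103709.8 = -0.0030450° = -10.962″.

Δλ = -11.0″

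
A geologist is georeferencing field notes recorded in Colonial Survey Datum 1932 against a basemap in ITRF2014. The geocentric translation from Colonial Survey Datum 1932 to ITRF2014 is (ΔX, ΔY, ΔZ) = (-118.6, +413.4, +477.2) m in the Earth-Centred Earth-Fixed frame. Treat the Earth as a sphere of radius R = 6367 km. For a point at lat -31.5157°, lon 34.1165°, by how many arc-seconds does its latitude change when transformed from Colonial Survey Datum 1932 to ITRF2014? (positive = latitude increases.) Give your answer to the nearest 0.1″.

Δφ = 15.4″

sin φ = -0.522732, cos φ = 0.852497, sin λ = 0.560877, cos λ = 0.827899.
North component: ΔN = −sin φ cos λ·ΔX − sin φ sin λ·ΔY + cos φ·ΔZ = −(-0.522732)(0.827899)(-118.6) − (-0.522732)(0.560877)(413.4) + (0.852497)(477.2) = 476.69 m.
1° of latitude spans πR/180 = 111125 m, so Δφ = 476.69 / 111125 × 3600 = 15.443″.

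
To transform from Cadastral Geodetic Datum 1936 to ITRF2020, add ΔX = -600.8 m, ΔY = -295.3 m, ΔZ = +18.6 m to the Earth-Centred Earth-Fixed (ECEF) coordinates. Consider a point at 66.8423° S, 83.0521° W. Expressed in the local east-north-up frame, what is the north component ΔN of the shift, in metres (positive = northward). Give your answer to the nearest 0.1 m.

ΔN = 210.0 m

The local north axis is (−sin φ cos λ, −sin φ sin λ, cos φ), giving ΔN = -66.821 + 269.513 + 7.315 = 210.01 m.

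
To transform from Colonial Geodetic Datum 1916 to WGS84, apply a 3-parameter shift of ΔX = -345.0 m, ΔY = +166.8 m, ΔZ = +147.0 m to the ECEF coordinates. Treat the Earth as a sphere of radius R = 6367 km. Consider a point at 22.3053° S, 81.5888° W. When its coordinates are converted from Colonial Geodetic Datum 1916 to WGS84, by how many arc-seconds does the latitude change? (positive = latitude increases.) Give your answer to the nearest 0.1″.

sin φ = -0.379542, cos φ = 0.925175, sin λ = -0.989244, cos λ = 0.146276.
North component: ΔN = −sin φ cos λ·ΔX − sin φ sin λ·ΔY + cos φ·ΔZ = −(-0.379542)(0.146276)(-345.0) − (-0.379542)(-0.989244)(166.8) + (0.925175)(147.0) = 54.22 m.
1° of latitude spans πR/180 = 111125 m, so Δφ = 54.22 / 111125 × 3600 = 1.757″.

Δφ = 1.8″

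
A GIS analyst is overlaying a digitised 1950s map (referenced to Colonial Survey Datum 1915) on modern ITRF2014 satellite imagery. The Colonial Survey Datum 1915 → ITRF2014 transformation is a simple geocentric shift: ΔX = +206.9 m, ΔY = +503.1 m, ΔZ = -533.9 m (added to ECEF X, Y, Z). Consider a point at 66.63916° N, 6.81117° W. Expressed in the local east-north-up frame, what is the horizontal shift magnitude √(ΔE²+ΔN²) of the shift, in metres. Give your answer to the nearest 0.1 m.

627.7 m

At φ = 66.63916°, λ = -6.81117°: sin φ = 0.918026, cos φ = 0.396521, sin λ = -0.118598, cos λ = 0.992942.
ΔE = −sin λ·ΔX + cos λ·ΔY = −(-0.118598)·(206.9) + (0.992942)·(503.1) = 524.09 m.
ΔN = −sin φ cos λ·ΔX − sin φ sin λ·ΔY + cos φ·ΔZ = −(0.918026)(0.992942)(206.9) − (0.918026)(-0.118598)(503.1) + (0.396521)(-533.9) = -345.53 m.
Horizontal magnitude = √(ΔE² + ΔN²) = √(524.09² + (-345.53)²) = 627.74 m.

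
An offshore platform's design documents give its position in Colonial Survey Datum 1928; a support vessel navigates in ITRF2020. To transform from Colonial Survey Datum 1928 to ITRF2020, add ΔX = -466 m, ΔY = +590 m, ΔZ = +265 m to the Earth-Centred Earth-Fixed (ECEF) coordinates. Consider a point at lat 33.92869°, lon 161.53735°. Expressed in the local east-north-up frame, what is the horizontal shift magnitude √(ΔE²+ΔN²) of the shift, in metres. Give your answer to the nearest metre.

At φ = 33.92869°, λ = 161.53735°: sin φ = 0.558161, cos φ = 0.829733, sin λ = 0.316686, cos λ = -0.948530.
ΔE = −sin λ·ΔX + cos λ·ΔY = −(0.316686)·(-466) + (-0.948530)·(590) = -412.06 m.
ΔN = −sin φ cos λ·ΔX − sin φ sin λ·ΔY + cos φ·ΔZ = −(0.558161)(-0.948530)(-466) − (0.558161)(0.316686)(590) + (0.829733)(265) = -131.13 m.
Horizontal magnitude = √(ΔE² + ΔN²) = √((-412.06)² + (-131.13)²) = 432.42 m.

432 m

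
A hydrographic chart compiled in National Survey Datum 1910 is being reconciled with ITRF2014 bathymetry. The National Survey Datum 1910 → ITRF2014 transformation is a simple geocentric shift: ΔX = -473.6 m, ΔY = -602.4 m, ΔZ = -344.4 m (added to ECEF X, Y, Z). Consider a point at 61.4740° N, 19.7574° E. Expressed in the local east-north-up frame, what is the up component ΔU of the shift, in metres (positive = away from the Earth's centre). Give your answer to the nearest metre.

ΔU = -613 m

The local up (radial) axis is (cos φ cos λ, cos φ sin λ, sin φ), giving ΔU = -212.857 − 97.247 − 302.590 = -612.69 m.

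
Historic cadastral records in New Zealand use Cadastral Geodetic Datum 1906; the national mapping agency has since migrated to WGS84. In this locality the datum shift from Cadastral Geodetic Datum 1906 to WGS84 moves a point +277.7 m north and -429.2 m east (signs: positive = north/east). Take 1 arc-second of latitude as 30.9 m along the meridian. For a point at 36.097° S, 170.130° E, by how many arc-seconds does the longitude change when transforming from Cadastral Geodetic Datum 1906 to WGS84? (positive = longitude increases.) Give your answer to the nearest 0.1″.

Δλ = -17.2″

At latitude -36.097°, cos φ = 0.808021.
1″ of longitude at this latitude = 30.90 × cos φ = 24.9678 m, so Δλ = -429.2 / 24.9678 = -17.190″.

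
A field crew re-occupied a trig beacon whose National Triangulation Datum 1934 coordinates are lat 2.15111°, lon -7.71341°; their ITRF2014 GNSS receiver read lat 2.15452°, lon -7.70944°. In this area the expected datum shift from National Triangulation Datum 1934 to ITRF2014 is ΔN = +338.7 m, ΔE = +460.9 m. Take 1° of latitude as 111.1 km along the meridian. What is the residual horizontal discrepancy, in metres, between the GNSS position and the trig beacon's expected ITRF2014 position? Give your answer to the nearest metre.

45 m

Observed coordinate differences: Δφ = +0.00341°, Δλ = +0.00397°.
Converting to metres (1° lat = 111100 m, cos φ = 0.999295): observed ΔN = 378.9 m, observed ΔE = 440.8 m.
Subtracting the expected shift leaves a residual of 378.9 − (338.7) = 40.2 m north and 440.8 − (460.9) = -20.1 m east.
Residual distance = √(40.2² + (-20.1)²) = 44.9 m.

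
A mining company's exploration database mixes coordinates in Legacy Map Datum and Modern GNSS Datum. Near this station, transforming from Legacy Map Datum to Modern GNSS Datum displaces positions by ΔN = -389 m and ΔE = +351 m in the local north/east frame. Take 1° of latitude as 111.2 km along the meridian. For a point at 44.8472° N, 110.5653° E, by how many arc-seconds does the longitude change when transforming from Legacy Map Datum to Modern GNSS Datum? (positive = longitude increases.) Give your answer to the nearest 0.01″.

Δλ = 16.03″

At latitude 44.8472°, cos φ = 0.708990.
1° of longitude at this latitude = 111.2 × cos φ = 78.84 km, so Δλ = 351.0 / 78839.7 = 0.0044521° = 16.027″.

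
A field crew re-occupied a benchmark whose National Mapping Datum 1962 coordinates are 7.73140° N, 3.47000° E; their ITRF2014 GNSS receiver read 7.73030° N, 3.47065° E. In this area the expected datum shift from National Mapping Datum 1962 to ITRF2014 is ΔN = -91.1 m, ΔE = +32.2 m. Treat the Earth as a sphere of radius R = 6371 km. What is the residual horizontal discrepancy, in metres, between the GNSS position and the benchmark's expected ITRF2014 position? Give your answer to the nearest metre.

50 m

Observed coordinate differences: Δφ = -0.00110°, Δλ = +0.00065°.
Converting to metres (1° lat = 111195 m, cos φ = 0.990910): observed ΔN = -122.3 m, observed ΔE = 71.6 m.
Subtracting the expected shift leaves a residual of -122.3 − (-91.1) = -31.2 m north and 71.6 − (32.2) = 39.4 m east.
Residual distance = √((-31.2)² + 39.4²) = 50.3 m.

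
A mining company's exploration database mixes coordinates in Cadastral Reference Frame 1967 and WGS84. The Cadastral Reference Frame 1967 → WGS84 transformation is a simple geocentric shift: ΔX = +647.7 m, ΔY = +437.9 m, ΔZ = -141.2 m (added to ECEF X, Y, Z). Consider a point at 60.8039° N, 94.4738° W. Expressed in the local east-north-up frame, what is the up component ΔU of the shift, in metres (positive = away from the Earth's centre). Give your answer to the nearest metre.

ΔU = -361 m

At φ = 60.8039°, λ = -94.4738°: sin φ = 0.872955, cos φ = 0.487800, sin λ = -0.996953, cos λ = -0.078003.
ΔU = cos φ cos λ·ΔX + cos φ sin λ·ΔY + sin φ·ΔZ = (0.487800)(-0.078003)(647.7) + (0.487800)(-0.996953)(437.9) + (0.872955)(-141.2) = -360.86 m.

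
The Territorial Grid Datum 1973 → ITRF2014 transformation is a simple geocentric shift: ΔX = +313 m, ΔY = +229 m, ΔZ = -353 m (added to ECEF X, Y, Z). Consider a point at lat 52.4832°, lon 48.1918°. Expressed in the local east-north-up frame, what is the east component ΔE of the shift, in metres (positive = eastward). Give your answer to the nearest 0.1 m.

The local east axis at (φ, λ) is (−sin λ, cos λ, 0), so ΔE = −sin(48.1918°)·313 + cos(48.1918°)·229 = -80.64 m.

ΔE = -80.6 m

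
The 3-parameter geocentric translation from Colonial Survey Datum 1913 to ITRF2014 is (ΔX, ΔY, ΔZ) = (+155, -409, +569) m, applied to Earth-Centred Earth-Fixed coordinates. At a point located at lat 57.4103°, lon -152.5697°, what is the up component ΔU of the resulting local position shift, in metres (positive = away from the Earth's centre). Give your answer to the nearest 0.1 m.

ΔU = 506.8 m

The local up (radial) axis is (cos φ cos λ, cos φ sin λ, sin φ), giving ΔU = -74.100 + 101.483 + 479.411 = 506.79 m.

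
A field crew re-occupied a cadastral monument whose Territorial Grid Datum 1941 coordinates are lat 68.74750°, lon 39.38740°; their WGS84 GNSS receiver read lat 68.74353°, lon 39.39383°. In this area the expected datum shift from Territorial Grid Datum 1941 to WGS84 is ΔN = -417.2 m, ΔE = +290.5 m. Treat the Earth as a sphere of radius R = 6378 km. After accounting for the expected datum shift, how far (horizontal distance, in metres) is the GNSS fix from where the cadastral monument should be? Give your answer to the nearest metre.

Observed coordinate differences: Δφ = -0.00397°, Δλ = +0.00643°.
Converting to metres (1° lat = 111317 m, cos φ = 0.362479): observed ΔN = -441.9 m, observed ΔE = 259.5 m.
Subtracting the expected shift leaves a residual of -441.9 − (-417.2) = -24.7 m north and 259.5 − (290.5) = -31.0 m east.
Residual distance = √((-24.7)² + (-31.0)²) = 39.7 m.

40 m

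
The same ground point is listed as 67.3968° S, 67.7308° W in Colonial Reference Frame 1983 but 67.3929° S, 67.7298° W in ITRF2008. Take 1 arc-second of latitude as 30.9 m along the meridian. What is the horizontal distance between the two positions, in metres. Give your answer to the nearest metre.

Δφ = -67.3929° − -67.3968° = +0.0039°; Δλ = -67.7298° − -67.7308° = +0.0010°.
1° of latitude = 3600 × 30.90 = 111240 m.
ΔN = Δφ × 111240 = 433.8 m; ΔE = Δλ × 111240 × cos(-67.3968°) = +0.0010 × 111240 × 0.384347 = 42.8 m.
Distance = √(ΔE² + ΔN²) = √(42.8² + 433.8²) = 435.9 m.

436 m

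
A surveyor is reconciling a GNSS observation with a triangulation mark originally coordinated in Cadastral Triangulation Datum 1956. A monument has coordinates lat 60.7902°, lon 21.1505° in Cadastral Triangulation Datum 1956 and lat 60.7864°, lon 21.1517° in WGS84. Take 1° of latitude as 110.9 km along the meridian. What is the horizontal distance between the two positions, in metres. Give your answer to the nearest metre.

426 m

Δφ = 60.7864° − 60.7902° = -0.0038°; Δλ = 21.1517° − 21.1505° = +0.0012°.
ΔN = Δφ × 110900 = -421.4 m; ΔE = Δλ × 110900 × cos(60.7902°) = +0.0012 × 110900 × 0.488009 = 64.9 m.
Distance = √(ΔE² + ΔN²) = √(64.9² + (-421.4)²) = 426.4 m.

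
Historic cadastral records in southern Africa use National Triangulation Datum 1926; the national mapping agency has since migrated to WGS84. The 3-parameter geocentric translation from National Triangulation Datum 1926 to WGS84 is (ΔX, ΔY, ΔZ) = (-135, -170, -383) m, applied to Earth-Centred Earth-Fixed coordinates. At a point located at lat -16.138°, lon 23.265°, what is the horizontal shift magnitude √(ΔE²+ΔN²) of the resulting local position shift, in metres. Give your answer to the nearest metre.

At φ = -16.138°, λ = 23.265°: sin φ = -0.277952, cos φ = 0.960595, sin λ = 0.394984, cos λ = 0.918688.
ΔE = −sin λ·ΔX + cos λ·ΔY = −(0.394984)·(-135) + (0.918688)·(-170) = -102.85 m.
ΔN = −sin φ cos λ·ΔX − sin φ sin λ·ΔY + cos φ·ΔZ = −(-0.277952)(0.918688)(-135) − (-0.277952)(0.394984)(-170) + (0.960595)(-383) = -421.04 m.
Horizontal magnitude = √(ΔE² + ΔN²) = √((-102.85)² + (-421.04)²) = 433.42 m.

433 m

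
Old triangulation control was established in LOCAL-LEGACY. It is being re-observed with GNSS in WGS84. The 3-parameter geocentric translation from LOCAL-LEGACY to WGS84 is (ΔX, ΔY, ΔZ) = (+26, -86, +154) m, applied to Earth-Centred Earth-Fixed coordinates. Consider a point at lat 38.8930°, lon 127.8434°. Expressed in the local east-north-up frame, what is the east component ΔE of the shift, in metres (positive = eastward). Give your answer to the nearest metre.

ΔE = 32 m

The local east axis at (φ, λ) is (−sin λ, cos λ, 0), so ΔE = −sin(127.8434°)·26 + cos(127.8434°)·(-86) = 32.23 m.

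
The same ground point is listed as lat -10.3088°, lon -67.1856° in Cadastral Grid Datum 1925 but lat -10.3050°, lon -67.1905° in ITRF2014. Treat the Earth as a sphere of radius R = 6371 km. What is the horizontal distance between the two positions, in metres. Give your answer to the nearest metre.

Δφ = -10.3050° − -10.3088° = +0.0038°; Δλ = -67.1905° − -67.1856° = -0.0049°.
1° along a meridian = πR/180 = 111195 m.
ΔN = Δφ × 111195 = 422.5 m; ΔE = Δλ × 111195 × cos(-10.3088°) = -0.0049 × 111195 × 0.983858 = -536.1 m.
Distance = √(ΔE² + ΔN²) = √((-536.1)² + 422.5²) = 682.6 m.

683 m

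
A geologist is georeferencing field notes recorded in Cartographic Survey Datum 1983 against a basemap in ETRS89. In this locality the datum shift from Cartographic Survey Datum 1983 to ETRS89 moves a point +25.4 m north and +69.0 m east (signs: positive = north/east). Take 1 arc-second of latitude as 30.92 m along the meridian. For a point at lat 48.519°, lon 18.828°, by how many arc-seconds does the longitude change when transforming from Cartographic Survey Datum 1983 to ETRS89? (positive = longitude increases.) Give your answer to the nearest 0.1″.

Δλ = 3.4″

At latitude 48.519°, cos φ = 0.662372.
1″ of longitude at this latitude = 30.92 × cos φ = 20.4805 m, so Δλ = 69.0 / 20.4805 = 3.369″.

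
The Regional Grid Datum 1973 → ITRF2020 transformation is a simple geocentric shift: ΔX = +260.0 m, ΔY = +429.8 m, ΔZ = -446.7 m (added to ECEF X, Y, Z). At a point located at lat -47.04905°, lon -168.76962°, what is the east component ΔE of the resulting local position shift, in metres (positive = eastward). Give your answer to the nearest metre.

ΔE = -371 m

At φ = -47.04905°, λ = -168.76962°: sin φ = -0.731937, cos φ = 0.681372, sin λ = -0.194754, cos λ = -0.980852.
ΔE = −sin λ·ΔX + cos λ·ΔY = −(-0.194754)·(260.0) + (-0.980852)·(429.8) = -370.93 m.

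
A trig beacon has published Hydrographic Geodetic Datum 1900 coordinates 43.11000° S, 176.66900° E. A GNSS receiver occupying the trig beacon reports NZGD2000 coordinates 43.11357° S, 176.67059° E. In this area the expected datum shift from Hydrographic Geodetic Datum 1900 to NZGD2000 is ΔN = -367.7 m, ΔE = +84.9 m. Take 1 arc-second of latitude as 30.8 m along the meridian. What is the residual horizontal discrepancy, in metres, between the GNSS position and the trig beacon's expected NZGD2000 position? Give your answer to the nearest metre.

Observed coordinate differences: Δφ = -0.00357°, Δλ = +0.00159°.
Converting to metres (1° lat = 110880 m, cos φ = 0.730043): observed ΔN = -395.8 m, observed ΔE = 128.7 m.
Subtracting the expected shift leaves a residual of -395.8 − (-367.7) = -28.1 m north and 128.7 − (84.9) = 43.8 m east.
Residual distance = √((-28.1)² + 43.8²) = 52.1 m.

52 m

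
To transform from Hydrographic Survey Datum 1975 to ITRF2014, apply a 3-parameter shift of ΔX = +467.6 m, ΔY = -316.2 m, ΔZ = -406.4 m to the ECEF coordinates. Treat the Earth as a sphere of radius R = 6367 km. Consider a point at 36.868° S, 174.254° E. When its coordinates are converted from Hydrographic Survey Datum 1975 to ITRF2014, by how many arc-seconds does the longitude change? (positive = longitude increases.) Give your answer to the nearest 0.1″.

Δλ = 10.8″

sin φ = -0.599974, cos φ = 0.800020, sin λ = 0.100119, cos λ = -0.994976.
East component: ΔE = −sin λ·ΔX + cos λ·ΔY = −(0.100119)(467.6) + (-0.994976)(-316.2) = 267.80 m.
1° of latitude spans πR/180 = 111125 m; at latitude φ, 1° of longitude spans that × cos φ = 88902.3 m, so Δλ = 267.80 / 88902.3 × 3600 = 10.844″.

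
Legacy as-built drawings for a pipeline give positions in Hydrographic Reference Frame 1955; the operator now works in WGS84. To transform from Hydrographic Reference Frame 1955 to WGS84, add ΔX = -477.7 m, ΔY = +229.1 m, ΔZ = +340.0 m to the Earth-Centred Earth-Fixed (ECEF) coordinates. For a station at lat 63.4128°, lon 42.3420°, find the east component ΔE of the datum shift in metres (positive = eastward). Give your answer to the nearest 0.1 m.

At φ = 63.4128°, λ = 42.3420°: sin φ = 0.894254, cos φ = 0.447559, sin λ = 0.673555, cos λ = 0.739138.
ΔE = −sin λ·ΔX + cos λ·ΔY = −(0.673555)·(-477.7) + (0.739138)·(229.1) = 491.09 m.

ΔE = 491.1 m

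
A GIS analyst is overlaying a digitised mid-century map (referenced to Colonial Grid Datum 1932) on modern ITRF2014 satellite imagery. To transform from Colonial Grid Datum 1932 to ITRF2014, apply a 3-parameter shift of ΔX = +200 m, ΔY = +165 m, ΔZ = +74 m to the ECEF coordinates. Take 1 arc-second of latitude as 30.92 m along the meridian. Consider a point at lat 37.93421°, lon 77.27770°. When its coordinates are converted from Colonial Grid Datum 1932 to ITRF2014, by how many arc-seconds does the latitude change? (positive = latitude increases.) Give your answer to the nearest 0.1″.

sin φ = 0.614756, cos φ = 0.788717, sin λ = 0.975449, cos λ = 0.220226.
North component: ΔN = −sin φ cos λ·ΔX − sin φ sin λ·ΔY + cos φ·ΔZ = −(0.614756)(0.220226)(200) − (0.614756)(0.975449)(165) + (0.788717)(74) = -67.66 m.
1° of latitude spans 3600 × 30.92 = 111312 m, so Δφ = -67.66 / 111312 × 3600 = -2.188″.

Δφ = -2.2″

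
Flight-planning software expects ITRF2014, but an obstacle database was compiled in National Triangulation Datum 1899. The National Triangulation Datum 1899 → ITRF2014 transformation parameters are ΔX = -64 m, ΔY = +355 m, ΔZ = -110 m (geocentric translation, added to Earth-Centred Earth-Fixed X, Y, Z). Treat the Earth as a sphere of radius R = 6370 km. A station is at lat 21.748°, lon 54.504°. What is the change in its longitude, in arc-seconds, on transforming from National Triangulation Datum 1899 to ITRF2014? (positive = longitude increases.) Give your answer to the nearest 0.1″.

sin φ = 0.370525, cos φ = 0.928822, sin λ = 0.814156, cos λ = 0.580646.
East component: ΔE = −sin λ·ΔX + cos λ·ΔY = −(0.814156)(-64) + (0.580646)(355) = 258.24 m.
1° of latitude spans πR/180 = 111177 m; at latitude φ, 1° of longitude spans that × cos φ = 103264.1 m, so Δλ = 258.24 / 103264.1 × 3600 = 9.003″.

Δλ = 9.0″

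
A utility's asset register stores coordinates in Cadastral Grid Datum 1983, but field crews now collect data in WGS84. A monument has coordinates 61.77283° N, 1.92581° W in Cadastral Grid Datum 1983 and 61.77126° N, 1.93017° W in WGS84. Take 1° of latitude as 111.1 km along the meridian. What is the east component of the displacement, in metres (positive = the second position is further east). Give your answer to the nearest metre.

ΔE = -229 m

Δφ = 61.77126° − 61.77283° = -0.00157°; Δλ = -1.93017° − -1.92581° = -0.00436°.
ΔN = Δφ × 111100 = -174.4 m; ΔE = Δλ × 111100 × cos(61.77283°) = -0.00436 × 111100 × 0.472969 = -229.1 m.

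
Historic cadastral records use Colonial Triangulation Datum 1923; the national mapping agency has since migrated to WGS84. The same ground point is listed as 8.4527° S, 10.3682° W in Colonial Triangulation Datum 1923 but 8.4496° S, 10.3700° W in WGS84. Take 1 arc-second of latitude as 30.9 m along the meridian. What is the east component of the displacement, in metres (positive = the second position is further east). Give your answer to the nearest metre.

Δφ = -8.4496° − -8.4527° = +0.0031°; Δλ = -10.3700° − -10.3682° = -0.0018°.
1° of latitude = 3600 × 30.90 = 111240 m.
ΔN = Δφ × 111240 = 344.8 m; ΔE = Δλ × 111240 × cos(-8.4527°) = -0.0018 × 111240 × 0.989138 = -198.1 m.

ΔE = -198 m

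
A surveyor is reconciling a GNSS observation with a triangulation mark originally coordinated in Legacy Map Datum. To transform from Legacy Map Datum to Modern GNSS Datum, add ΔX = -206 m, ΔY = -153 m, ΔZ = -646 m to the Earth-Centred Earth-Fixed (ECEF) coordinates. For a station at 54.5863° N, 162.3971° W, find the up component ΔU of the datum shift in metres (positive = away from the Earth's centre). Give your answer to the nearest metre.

ΔU = -386 m

The local up (radial) axis is (cos φ cos λ, cos φ sin λ, sin φ), giving ΔU = 113.783 + 26.812 − 526.483 = -385.89 m.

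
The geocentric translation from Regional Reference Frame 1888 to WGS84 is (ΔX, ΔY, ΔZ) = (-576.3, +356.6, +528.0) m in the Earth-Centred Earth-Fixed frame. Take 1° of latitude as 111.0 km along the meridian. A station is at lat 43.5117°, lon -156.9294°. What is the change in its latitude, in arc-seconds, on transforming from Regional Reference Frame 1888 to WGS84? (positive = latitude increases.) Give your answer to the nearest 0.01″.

Δφ = 3.70″

sin φ = 0.688503, cos φ = 0.725234, sin λ = -0.391865, cos λ = -0.920023.
North component: ΔN = −sin φ cos λ·ΔX − sin φ sin λ·ΔY + cos φ·ΔZ = −(0.688503)(-0.920023)(-576.3) − (0.688503)(-0.391865)(356.6) + (0.725234)(528.0) = 114.08 m.
1° of latitude spans 111000 m, so Δφ = 114.08 / 111000 × 3600 = 3.700″.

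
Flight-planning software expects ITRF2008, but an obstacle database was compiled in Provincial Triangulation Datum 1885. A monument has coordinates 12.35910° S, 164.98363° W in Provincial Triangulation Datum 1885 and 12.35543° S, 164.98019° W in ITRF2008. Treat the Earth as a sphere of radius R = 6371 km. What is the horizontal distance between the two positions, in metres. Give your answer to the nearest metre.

Δφ = -12.35543° − -12.35910° = +0.00367°; Δλ = -164.98019° − -164.98363° = +0.00344°.
1° along a meridian = πR/180 = 111195 m.
ΔN = Δφ × 111195 = 408.1 m; ΔE = Δλ × 111195 × cos(-12.35910°) = +0.00344 × 111195 × 0.976825 = 373.6 m.
Distance = √(ΔE² + ΔN²) = √(373.6² + 408.1²) = 553.3 m.

553 m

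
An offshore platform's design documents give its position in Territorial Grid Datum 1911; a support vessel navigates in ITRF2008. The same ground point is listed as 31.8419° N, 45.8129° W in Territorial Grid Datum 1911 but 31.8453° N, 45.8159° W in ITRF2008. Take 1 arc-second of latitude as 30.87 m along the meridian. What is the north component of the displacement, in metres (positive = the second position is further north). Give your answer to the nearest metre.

ΔN = 378 m

Δφ = 31.8453° − 31.8419° = +0.0034°; Δλ = -45.8159° − -45.8129° = -0.0030°.
1° of latitude = 3600 × 30.87 = 111132 m.
ΔN = Δφ × 111132 = 377.8 m; ΔE = Δλ × 111132 × cos(31.8419°) = -0.0030 × 111132 × 0.849507 = -283.2 m.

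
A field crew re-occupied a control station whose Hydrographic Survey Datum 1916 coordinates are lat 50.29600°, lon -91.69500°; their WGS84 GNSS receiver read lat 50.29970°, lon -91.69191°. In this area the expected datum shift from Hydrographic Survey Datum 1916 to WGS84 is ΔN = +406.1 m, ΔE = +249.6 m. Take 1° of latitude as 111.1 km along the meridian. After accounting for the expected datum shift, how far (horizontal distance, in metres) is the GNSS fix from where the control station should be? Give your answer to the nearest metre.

Observed coordinate differences: Δφ = +0.00370°, Δλ = +0.00309°.
Converting to metres (1° lat = 111100 m, cos φ = 0.638822): observed ΔN = 411.1 m, observed ΔE = 219.3 m.
Subtracting the expected shift leaves a residual of 411.1 − (406.1) = 5.0 m north and 219.3 − (249.6) = -30.3 m east.
Residual distance = √(5.0² + (-30.3)²) = 30.7 m.

31 m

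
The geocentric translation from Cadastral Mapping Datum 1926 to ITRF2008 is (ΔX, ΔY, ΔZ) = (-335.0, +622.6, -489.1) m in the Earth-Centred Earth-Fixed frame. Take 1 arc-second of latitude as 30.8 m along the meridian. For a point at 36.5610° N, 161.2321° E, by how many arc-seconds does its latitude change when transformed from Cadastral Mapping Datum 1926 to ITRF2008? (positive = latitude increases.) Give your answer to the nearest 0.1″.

Δφ = -22.8″

sin φ = 0.595678, cos φ = 0.803223, sin λ = 0.321735, cos λ = -0.946830.
North component: ΔN = −sin φ cos λ·ΔX − sin φ sin λ·ΔY + cos φ·ΔZ = −(0.595678)(-0.946830)(-335.0) − (0.595678)(0.321735)(622.6) + (0.803223)(-489.1) = -701.12 m.
1° of latitude spans 3600 × 30.80 = 110880 m, so Δφ = -701.12 / 110880 × 3600 = -22.764″.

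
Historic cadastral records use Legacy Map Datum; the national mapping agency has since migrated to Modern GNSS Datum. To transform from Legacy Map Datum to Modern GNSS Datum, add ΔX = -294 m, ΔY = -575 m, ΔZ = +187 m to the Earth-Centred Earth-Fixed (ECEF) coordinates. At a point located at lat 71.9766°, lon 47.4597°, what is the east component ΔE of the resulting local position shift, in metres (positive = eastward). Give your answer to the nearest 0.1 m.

ΔE = -172.1 m

At φ = 71.9766°, λ = 47.4597°: sin φ = 0.950930, cos φ = 0.309405, sin λ = 0.736802, cos λ = 0.676109.
ΔE = −sin λ·ΔX + cos λ·ΔY = −(0.736802)·(-294) + (0.676109)·(-575) = -172.14 m.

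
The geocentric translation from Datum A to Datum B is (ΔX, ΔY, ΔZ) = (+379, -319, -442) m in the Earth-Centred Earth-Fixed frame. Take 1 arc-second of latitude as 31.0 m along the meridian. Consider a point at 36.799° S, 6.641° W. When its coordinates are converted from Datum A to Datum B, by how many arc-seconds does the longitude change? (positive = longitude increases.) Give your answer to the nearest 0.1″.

sin φ = -0.599010, cos φ = 0.800742, sin λ = -0.115648, cos λ = 0.993290.
East component: ΔE = −sin λ·ΔX + cos λ·ΔY = −(-0.115648)(379) + (0.993290)(-319) = -273.03 m.
1° of latitude spans 3600 × 31.00 = 111600 m; at latitude φ, 1° of longitude spans that × cos φ = 89362.8 m, so Δλ = -273.03 / 89362.8 × 3600 = -10.999″.

Δλ = -11.0″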